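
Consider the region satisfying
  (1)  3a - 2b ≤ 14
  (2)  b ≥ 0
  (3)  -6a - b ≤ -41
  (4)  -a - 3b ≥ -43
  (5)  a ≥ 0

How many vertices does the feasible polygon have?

The feasible vertices (each the meet of two boundaries and inside every other half-plane) are:
  (32/5, 13/5)
  (128/11, 115/11)
  (80/17, 217/17)

3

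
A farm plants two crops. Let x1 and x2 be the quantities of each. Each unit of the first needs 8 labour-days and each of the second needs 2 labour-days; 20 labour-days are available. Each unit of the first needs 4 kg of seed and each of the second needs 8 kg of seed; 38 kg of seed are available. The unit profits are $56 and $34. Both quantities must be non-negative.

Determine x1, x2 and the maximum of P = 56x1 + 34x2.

Corner points and P = 56x1 + 34x2:
  (0, 0) → P = 0
  (0, 19/4) → P = 323/2
  (5/2, 0) → P = 140
  (3/2, 4) → P = 220

The binding constraints are 8x1 + 2x2 = 20 and 4x1 + 8x2 = 38.
Solving simultaneously gives x1 = 3/2, x2 = 4.

x1 = 3/2, x2 = 4, maximum P = 220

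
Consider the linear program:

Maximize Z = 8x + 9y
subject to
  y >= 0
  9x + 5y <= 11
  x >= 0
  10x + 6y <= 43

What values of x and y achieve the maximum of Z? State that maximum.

Corner points and Z = 8x + 9y:
  (11/9, 0) → Z = 88/9
  (0, 0) → Z = 0
  (0, 11/5) → Z = 99/5

x = 0, y = 11/5, maximum Z = 99/5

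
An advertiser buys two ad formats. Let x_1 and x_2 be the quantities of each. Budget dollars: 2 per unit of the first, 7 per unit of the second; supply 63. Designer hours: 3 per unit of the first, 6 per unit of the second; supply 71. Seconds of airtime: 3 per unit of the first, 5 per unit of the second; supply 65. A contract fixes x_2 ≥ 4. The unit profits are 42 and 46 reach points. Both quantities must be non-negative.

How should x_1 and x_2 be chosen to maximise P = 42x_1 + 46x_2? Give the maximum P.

x_1 = 15, x_2 = 4, maximum P = 814

Vertices and P = 42x_1 + 46x_2:
  (0, 9) → P = 414
  (0, 4) → P = 184
  (140/11, 59/11) → P = 8594/11
  (15, 4) → P = 814

At the optimal vertex, 3x_1 + 5x_2 = 65 and x_2 = 4.
Solving simultaneously gives x_1 = 15, x_2 = 4.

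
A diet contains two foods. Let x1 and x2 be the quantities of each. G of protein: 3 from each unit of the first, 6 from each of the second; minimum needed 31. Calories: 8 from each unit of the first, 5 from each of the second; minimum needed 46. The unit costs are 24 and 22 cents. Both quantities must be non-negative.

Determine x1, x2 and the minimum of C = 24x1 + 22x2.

Extreme points and C = 24x1 + 22x2:
  (0, 46/5) → C = 1012/5
  (31/3, 0) → C = 248
  (11/3, 10/3) → C = 484/3
The feasible region is unbounded (it extends along (0, 1), (1, 0)), but C strictly increases along every unbounded feasible direction, so there is no improving ray and the minimum is attained at a vertex.

x1 = 11/3, x2 = 10/3, minimum C = 484/3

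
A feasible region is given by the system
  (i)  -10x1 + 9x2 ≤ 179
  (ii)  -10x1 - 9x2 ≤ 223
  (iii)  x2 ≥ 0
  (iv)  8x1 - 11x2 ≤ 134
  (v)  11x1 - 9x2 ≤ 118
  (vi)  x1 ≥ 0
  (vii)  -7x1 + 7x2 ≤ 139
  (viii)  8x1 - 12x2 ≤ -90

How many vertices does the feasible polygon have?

Intersecting each pair of boundary lines and keeping only the points that satisfy every inequality leaves:
  (2077/14, 2355/14)
  (371/10, 967/30)
  (0, 139/7)
  (0, 15/2)

4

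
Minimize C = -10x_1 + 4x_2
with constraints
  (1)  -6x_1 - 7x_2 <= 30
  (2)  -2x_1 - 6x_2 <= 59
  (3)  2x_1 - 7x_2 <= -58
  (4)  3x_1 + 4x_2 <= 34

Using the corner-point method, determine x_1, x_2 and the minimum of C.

x_1 = 6/29, x_2 = 242/29, minimum C = 908/29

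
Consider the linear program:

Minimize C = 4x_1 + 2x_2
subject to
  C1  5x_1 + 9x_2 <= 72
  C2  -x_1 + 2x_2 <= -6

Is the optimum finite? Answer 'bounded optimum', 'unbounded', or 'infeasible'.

unbounded

From the feasible point (198/19, 42/19), moving in the direction (-2, -1) keeps every constraint satisfied while C decreases without bound.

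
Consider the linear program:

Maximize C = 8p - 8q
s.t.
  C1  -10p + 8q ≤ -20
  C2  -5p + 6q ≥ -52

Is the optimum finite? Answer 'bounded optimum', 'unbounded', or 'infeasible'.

unbounded

From the feasible point (-74/5, -21), moving in the direction (6, 5) keeps every constraint satisfied while C increases without bound.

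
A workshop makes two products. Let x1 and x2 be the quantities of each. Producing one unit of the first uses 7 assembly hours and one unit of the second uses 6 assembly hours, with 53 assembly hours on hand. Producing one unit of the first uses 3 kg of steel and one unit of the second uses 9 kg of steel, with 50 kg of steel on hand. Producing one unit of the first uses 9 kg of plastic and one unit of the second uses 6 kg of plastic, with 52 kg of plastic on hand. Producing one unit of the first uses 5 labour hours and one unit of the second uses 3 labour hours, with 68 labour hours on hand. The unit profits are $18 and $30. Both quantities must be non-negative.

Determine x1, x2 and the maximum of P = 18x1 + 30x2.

Corner points and P = 18x1 + 30x2:
  (0, 0) → P = 0
  (0, 50/9) → P = 500/3
  (52/9, 0) → P = 104
  (8/3, 14/3) → P = 188

x1 = 8/3, x2 = 14/3, maximum P = 188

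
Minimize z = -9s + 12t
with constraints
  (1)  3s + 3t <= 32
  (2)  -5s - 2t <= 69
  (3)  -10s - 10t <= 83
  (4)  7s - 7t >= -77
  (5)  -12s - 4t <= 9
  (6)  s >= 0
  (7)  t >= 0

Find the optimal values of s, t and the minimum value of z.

Feasible corners and z = -9s + 12t:
  (0, 32/3) → z = 128
  (32/3, 0) → z = -96
  (0, 0) → z = 0

The optimum lies where 3s + 3t = 32 and t = 0.
Solving simultaneously gives s = 32/3, t = 0.

s = 32/3, t = 0, minimum z = -96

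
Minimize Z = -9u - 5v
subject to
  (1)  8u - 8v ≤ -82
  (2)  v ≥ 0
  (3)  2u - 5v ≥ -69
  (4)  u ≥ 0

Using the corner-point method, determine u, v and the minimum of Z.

u = 71/12, v = 97/6, minimum Z = -1609/12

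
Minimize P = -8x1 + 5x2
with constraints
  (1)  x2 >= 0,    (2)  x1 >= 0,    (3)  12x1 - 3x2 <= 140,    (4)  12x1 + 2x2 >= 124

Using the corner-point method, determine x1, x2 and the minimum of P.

Vertices and P = -8x1 + 5x2:
  (35/3, 0) → P = -280/3
  (31/3, 0) → P = -248/3
  (0, 62) → P = 310
The feasible region is unbounded (it extends along (0, 1), (1, 4)), but P strictly increases along every unbounded feasible direction, so there is no improving ray and the minimum is attained at a vertex.

The optimum lies where x2 = 0 and 12x1 - 3x2 = 140.
Solving simultaneously gives x1 = 35/3, x2 = 0.

x1 = 35/3, x2 = 0, minimum P = -280/3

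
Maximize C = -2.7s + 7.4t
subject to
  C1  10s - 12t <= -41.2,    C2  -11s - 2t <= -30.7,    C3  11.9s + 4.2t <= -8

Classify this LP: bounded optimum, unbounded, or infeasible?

infeasible

The boundaries 10s - 12t = -41.2 and -11s - 2t = -30.7 meet at (143/76, 3801/760), but that point violates 11.9s + 4.2t ≤ -8. Every candidate vertex is excluded by some other constraint, so the feasible region is empty.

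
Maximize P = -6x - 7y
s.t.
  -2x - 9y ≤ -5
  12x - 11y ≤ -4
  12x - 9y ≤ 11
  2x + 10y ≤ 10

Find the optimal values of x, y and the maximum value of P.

x = -20, y = 5, maximum P = 85

Extreme points and P = -6x - 7y:
  (19/130, 34/65) → P = -59/13
  (-20, 5) → P = 85
  (35/71, 64/71) → P = -658/71

The binding constraints are -2x - 9y = -5 and 2x + 10y = 10.
Solving simultaneously gives x = -20, y = 5.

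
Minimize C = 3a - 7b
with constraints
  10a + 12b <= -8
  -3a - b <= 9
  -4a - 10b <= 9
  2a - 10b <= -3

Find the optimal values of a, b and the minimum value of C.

Corner points and C = 3a - 7b:
  (-50/13, 33/13) → C = -381/13
  (-29/31, 7/62) → C = -223/62
  (-81/26, 9/26) → C = -153/13
  (-2, -1/10) → C = -53/10

The binding constraints are 10a + 12b = -8 and -3a - b = 9.
Solving simultaneously gives a = -50/13, b = 33/13.

a = -50/13, b = 33/13, minimum C = -381/13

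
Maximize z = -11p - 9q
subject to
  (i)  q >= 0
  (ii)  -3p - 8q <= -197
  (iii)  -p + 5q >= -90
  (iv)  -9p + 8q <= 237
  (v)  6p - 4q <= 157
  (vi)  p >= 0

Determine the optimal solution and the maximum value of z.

p = 0, q = 197/8, maximum z = -1773/8

Vertices and z = -11p - 9q:
  (511/15, 237/20) → z = -28883/60
  (0, 197/8) → z = -1773/8
  (551/3, 945/4) → z = -49759/12
  (0, 237/8) → z = -2133/8

The binding constraints are -3p - 8q = -197 and p = 0.
Solving simultaneously gives p = 0, q = 197/8.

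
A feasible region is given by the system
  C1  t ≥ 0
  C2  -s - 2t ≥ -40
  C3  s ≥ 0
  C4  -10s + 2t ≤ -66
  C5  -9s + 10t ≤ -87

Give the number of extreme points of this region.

3

Intersecting each pair of boundary lines and keeping only the points that satisfy every inequality leaves:
  (40, 0)
  (29/3, 0)
  (41/2, 39/4)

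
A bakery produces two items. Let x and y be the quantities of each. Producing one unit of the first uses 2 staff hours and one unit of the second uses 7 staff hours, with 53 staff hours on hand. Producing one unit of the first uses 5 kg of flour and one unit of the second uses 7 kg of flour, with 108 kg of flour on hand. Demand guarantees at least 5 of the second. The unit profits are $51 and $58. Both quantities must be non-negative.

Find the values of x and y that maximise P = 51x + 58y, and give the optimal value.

Vertices and P = 51x + 58y:
  (0, 53/7) → P = 3074/7
  (0, 5) → P = 290
  (9, 5) → P = 749

x = 9, y = 5, maximum P = 749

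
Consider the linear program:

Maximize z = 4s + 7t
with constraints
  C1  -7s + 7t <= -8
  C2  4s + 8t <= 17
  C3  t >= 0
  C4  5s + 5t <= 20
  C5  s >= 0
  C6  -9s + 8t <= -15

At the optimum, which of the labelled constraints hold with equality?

Feasible corners and z = 4s + 7t:
  (15/4, 1/4) → z = 67/4
  (32/13, 93/104) → z = 1675/104
  (4, 0) → z = 16
  (5/3, 0) → z = 20/3

The maximum is at (15/4, 1/4). Substituting into each constraint, equality holds for C2 and C4; the remaining constraints have slack.

C2 and C4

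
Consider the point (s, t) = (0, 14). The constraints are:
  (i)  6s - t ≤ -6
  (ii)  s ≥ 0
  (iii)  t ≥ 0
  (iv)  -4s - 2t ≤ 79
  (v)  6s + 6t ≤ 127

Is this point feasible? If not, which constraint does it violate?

(i): -14 ≤ -6 ✓
(ii): 0 ≥ 0 ✓
(iii): 14 ≥ 0 ✓
(iv): -28 ≤ 79 ✓
(v): 84 ≤ 127 ✓

feasible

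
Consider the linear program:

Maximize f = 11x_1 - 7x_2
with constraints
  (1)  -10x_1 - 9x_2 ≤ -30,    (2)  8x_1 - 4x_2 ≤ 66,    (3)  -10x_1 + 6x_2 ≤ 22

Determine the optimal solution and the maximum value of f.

x_1 = 51/8, x_2 = -15/4, maximum f = 771/8

Extreme points and f = 11x_1 - 7x_2:
  (51/8, -15/4) → f = 771/8
  (-3/25, 52/15) → f = -1919/75
  (121/2, 209/2) → f = -66

The binding constraints are -10x_1 - 9x_2 = -30 and 8x_1 - 4x_2 = 66.
Solving simultaneously gives x_1 = 51/8, x_2 = -15/4.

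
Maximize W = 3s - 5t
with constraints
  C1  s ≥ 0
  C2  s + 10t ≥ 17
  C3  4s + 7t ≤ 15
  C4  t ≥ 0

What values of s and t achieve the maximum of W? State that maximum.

Corner points and W = 3s - 5t:
  (0, 17/10) → W = -17/2
  (0, 15/7) → W = -75/7
  (31/33, 53/33) → W = -172/33

s = 31/33, t = 53/33, maximum W = -172/33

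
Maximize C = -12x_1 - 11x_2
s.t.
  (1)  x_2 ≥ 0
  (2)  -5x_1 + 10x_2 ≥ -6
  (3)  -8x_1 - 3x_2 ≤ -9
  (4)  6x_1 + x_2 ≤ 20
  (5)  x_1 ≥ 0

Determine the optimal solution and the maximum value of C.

Corner points and C = -12x_1 - 11x_2:
  (6/5, 0) → C = -72/5
  (9/8, 0) → C = -27/2
  (206/65, 64/65) → C = -3176/65
  (0, 3) → C = -33
  (0, 20) → C = -220

The binding constraints are x_2 = 0 and -8x_1 - 3x_2 = -9.
Solving simultaneously gives x_1 = 9/8, x_2 = 0.

x_1 = 9/8, x_2 = 0, maximum C = -27/2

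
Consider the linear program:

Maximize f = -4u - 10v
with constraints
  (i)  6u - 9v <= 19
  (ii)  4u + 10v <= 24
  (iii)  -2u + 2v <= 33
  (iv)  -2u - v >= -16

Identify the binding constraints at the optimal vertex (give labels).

Extreme points and f = -4u - 10v:
  (203/48, 17/24) → f = -24
  (-335/6, -118/3) → f = 1850/3
  (-141/14, 45/7) → f = -24

The maximum is at (-335/6, -118/3). Substituting into each constraint, equality holds for (i) and (iii); the remaining constraints have slack.

(i) and (iii)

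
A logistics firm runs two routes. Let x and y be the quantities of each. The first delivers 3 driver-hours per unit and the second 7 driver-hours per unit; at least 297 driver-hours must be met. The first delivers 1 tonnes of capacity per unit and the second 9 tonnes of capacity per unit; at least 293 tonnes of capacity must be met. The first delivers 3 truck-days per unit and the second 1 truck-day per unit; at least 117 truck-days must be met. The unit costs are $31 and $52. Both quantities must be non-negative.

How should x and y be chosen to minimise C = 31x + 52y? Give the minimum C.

Extreme points and C = 31x + 52y:
  (0, 117) → C = 6084
  (293, 0) → C = 9083
  (311/10, 291/10) → C = 24773/10
  (29, 30) → C = 2459
The feasible region is unbounded (it extends along (0, 1), (1, 0)), but C strictly increases along every unbounded feasible direction, so there is no improving ray and the minimum is attained at a vertex.

The binding constraints are 3x + 7y = 297 and 3x + y = 117.
Solving simultaneously gives x = 29, y = 30.

x = 29, y = 30, minimum C = 2459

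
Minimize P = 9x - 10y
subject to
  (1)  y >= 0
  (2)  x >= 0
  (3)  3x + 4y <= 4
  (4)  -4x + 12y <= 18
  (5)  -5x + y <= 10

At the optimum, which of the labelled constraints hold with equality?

(2) and (3)

Corner points and P = 9x - 10y:
  (0, 0) → P = 0
  (4/3, 0) → P = 12
  (0, 1) → P = -10

The minimum is at (0, 1). Substituting into each constraint, equality holds for (2) and (3); the remaining constraints have slack.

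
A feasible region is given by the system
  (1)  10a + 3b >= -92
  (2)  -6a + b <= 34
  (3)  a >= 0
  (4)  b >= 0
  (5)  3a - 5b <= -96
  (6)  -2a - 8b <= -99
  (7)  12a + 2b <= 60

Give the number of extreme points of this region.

3

Intersecting each pair of boundary lines and keeping only the points that satisfy every inequality leaves:
  (0, 96/5)
  (0, 30)
  (18/11, 222/11)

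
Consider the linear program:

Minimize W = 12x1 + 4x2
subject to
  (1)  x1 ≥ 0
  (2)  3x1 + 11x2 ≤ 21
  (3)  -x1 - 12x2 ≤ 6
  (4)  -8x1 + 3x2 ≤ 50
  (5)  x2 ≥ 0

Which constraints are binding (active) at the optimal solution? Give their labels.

(1) and (5)

Vertices and W = 12x1 + 4x2:
  (0, 21/11) → W = 84/11
  (0, 0) → W = 0
  (7, 0) → W = 84

The minimum is at (0, 0). Substituting into each constraint, equality holds for (1) and (5); the remaining constraints have slack.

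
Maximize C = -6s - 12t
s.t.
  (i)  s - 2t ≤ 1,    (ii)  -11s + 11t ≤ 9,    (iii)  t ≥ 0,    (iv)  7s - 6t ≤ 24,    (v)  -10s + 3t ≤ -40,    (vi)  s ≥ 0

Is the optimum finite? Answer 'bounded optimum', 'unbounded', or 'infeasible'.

Corner points and C = -6s - 12t:
  (21/4, 17/8) → C = -57
  (77/17, 30/17) → C = -822/17
  (318/11, 327/11) → C = -5832/11
  (467/77, 530/77) → C = -9162/77
The feasible region has finitely many vertices and no improving ray; the maximum is -822/17 at (77/17, 30/17).

bounded optimum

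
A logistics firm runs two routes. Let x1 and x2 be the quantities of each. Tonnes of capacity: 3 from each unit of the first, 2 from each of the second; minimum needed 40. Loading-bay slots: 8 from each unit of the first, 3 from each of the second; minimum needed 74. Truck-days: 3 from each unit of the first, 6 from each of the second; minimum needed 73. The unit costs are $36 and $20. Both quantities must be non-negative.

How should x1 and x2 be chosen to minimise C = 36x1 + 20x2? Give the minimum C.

Vertices and C = 36x1 + 20x2:
  (0, 74/3) → C = 1480/3
  (73/3, 0) → C = 876
  (4, 14) → C = 424
  (47/6, 33/4) → C = 447
The feasible region is unbounded (it extends along (0, 1), (1, 0)), but C strictly increases along every unbounded feasible direction, so there is no improving ray and the minimum is attained at a vertex.

At the optimal vertex, 3x1 + 2x2 = 40 and 8x1 + 3x2 = 74.
Solving simultaneously gives x1 = 4, x2 = 14.

x1 = 4, x2 = 14, minimum C = 424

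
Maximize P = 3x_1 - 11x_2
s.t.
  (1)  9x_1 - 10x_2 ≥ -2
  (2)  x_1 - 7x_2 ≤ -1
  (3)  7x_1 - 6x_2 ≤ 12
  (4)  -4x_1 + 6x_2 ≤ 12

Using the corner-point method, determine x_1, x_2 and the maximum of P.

Extreme points and P = 3x_1 - 11x_2:
  (-4/53, 7/53) → P = -89/53
  (54/7, 50/7) → P = -388/7
  (90/43, 19/43) → P = 61/43
  (8, 22/3) → P = -170/3

At the optimal vertex, x_1 - 7x_2 = -1 and 7x_1 - 6x_2 = 12.
Solving simultaneously gives x_1 = 90/43, x_2 = 19/43.

x_1 = 90/43, x_2 = 19/43, maximum P = 61/43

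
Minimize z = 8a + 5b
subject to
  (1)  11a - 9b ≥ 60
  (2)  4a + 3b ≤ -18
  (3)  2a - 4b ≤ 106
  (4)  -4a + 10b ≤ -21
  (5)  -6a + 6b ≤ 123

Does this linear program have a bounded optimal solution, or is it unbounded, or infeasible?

Extreme points and z = 8a + 5b:
  (6/23, -146/23) → z = -682/23
  (-357/13, -523/13) → z = -5471/13
  (123/11, -230/11) → z = -166/11
The feasible region has finitely many vertices and no improving ray; the minimum is -5471/13 at (-357/13, -523/13).

bounded optimum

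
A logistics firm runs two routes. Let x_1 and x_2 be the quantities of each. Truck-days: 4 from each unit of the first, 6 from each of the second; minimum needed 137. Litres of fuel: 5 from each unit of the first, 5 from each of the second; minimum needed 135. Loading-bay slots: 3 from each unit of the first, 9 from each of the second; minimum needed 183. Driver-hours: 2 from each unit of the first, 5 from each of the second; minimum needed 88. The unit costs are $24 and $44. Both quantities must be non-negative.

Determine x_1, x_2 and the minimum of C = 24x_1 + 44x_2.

Corner points and C = 24x_1 + 44x_2:
  (0, 27) → C = 1188
  (61, 0) → C = 1464
  (10, 17) → C = 988
The feasible region is unbounded (it extends along (0, 1), (1, 0)), but C strictly increases along every unbounded feasible direction, so there is no improving ray and the minimum is attained at a vertex.

At the optimal vertex, 5x_1 + 5x_2 = 135 and 3x_1 + 9x_2 = 183.
Solving simultaneously gives x_1 = 10, x_2 = 17.

x_1 = 10, x_2 = 17, minimum C = 988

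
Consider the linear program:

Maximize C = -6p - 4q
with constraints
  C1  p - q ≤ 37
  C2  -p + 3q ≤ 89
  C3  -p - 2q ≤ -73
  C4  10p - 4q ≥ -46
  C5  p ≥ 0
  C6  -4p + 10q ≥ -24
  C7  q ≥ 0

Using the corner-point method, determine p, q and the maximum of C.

p = 25/3, q = 97/3, maximum C = -538/3

Corner points and C = -6p - 4q:
  (100, 63) → C = -852
  (173/3, 62/3) → C = -1286/3
  (109/13, 422/13) → C = -2342/13
  (25/3, 97/3) → C = -538/3
  (389/9, 134/9) → C = -2870/9

The binding constraints are -p - 2q = -73 and 10p - 4q = -46.
Solving simultaneously gives p = 25/3, q = 97/3.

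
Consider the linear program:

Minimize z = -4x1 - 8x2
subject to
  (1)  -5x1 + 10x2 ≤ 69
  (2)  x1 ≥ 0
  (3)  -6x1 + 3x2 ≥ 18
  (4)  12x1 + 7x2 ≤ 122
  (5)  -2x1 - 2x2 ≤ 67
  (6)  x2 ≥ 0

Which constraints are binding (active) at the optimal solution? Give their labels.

(1) and (3)

Vertices and z = -4x1 - 8x2:
  (0, 69/10) → z = -276/5
  (3/5, 36/5) → z = -60
  (0, 6) → z = -48

The minimum is at (3/5, 36/5). Substituting into each constraint, equality holds for (1) and (3); the remaining constraints have slack.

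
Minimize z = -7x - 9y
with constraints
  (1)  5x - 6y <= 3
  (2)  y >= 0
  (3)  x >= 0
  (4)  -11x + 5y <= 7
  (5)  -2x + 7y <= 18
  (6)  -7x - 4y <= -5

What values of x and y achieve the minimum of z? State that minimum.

Vertices and z = -7x - 9y:
  (129/23, 96/23) → z = -1767/23
  (21/31, 2/31) → z = -165/31
  (0, 7/5) → z = -63/5
  (0, 5/4) → z = -45/4
  (41/67, 184/67) → z = -29

The optimum lies where 5x - 6y = 3 and -2x + 7y = 18.
Solving simultaneously gives x = 129/23, y = 96/23.

x = 129/23, y = 96/23, minimum z = -1767/23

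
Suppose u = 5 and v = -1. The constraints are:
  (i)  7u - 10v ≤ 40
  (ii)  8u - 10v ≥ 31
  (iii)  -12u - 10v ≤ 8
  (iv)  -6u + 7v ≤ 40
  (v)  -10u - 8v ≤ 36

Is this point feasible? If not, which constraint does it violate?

not feasible — violates (i)

Constraint (i): 7u - 10v = 45, which is not ≤ 40. All other constraints are satisfied.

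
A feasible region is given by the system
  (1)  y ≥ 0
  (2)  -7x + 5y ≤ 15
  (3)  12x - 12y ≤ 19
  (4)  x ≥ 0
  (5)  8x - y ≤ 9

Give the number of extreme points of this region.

4

Pairwise boundary intersections that survive every other constraint:
  (0, 0)
  (9/8, 0)
  (0, 3)
  (20/11, 61/11)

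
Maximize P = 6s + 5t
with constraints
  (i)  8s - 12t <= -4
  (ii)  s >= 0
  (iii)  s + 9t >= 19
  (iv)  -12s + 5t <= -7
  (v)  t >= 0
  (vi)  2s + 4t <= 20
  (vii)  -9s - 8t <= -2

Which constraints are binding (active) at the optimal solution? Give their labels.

Corner points and P = 6s + 5t:
  (16/7, 13/7) → P = 23
  (4, 3) → P = 39
  (158/113, 221/113) → P = 2053/113
  (64/29, 113/29) → P = 949/29

The maximum is at (4, 3). Substituting into each constraint, equality holds for (i) and (vi); the remaining constraints have slack.

(i) and (vi)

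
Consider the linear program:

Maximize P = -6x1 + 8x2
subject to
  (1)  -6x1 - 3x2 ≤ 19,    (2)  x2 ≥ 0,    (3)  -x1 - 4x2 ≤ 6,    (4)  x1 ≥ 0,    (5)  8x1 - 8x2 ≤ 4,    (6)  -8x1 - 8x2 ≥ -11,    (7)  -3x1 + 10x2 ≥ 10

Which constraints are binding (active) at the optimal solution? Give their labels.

(4) and (6)

Extreme points and P = -6x1 + 8x2:
  (0, 11/8) → P = 11
  (0, 1) → P = 8
  (15/52, 113/104) → P = 181/26

The maximum is at (0, 11/8). Substituting into each constraint, equality holds for (4) and (6); the remaining constraints have slack.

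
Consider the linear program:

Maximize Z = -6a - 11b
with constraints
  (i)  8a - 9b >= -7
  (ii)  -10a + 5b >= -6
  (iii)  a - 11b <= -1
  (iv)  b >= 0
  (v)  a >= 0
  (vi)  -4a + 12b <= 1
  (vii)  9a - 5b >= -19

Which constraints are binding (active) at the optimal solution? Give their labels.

(iii) and (vi)

Vertices and Z = -6a - 11b:
  (71/105, 16/105) → Z = -86/15
  (77/100, 17/50) → Z = -209/25
  (1/32, 3/32) → Z = -39/32

The maximum is at (1/32, 3/32). Substituting into each constraint, equality holds for (iii) and (vi); the remaining constraints have slack.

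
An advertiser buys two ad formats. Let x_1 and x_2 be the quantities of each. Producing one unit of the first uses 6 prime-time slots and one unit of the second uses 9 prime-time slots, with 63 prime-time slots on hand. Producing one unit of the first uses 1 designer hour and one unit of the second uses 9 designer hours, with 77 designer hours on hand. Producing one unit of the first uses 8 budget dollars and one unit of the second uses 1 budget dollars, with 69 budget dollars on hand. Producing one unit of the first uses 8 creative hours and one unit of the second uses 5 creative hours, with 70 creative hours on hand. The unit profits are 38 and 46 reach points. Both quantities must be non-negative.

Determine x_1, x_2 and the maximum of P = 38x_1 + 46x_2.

x_1 = 15/2, x_2 = 2, maximum P = 377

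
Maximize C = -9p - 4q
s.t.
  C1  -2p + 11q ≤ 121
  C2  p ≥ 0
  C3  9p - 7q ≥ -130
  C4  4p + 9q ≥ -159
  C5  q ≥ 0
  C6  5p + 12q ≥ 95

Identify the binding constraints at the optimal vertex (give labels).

C2 and C6

Feasible corners and C = -9p - 4q:
  (0, 11) → C = -44
  (0, 95/12) → C = -95/3
  (19, 0) → C = -171
The feasible region is unbounded (it extends along (11, 2), (1, 0)), but C strictly decreases along every unbounded feasible direction, so there is no improving ray and the maximum is attained at a vertex.

The maximum is at (0, 95/12). Substituting into each constraint, equality holds for C2 and C6; the remaining constraints have slack.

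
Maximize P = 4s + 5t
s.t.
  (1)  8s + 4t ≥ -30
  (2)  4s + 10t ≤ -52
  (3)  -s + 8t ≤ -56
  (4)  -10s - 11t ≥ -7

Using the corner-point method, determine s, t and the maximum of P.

Extreme points and P = 4s + 5t:
  (-4/17, -239/34) → P = -1227/34
  (24/7, -46/7) → P = -134/7
  (321/28, -137/14) → P = -43/14
The feasible region is unbounded (it extends along (11, -10), (1, -2)), but P strictly decreases along every unbounded feasible direction, so there is no improving ray and the maximum is attained at a vertex.

At the optimal vertex, 4s + 10t = -52 and -10s - 11t = -7.
Solving simultaneously gives s = 321/28, t = -137/14.

s = 321/28, t = -137/14, maximum P = -43/14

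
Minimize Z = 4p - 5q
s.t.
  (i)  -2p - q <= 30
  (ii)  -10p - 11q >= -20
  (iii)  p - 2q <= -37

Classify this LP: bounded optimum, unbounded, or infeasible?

bounded optimum

Feasible corners and Z = 4p - 5q:
  (-175/6, 85/3) → Z = -775/3
  (-97/5, 44/5) → Z = -608/5
  (-367/31, 390/31) → Z = -3418/31
The feasible region has finitely many vertices and no improving ray; the minimum is -775/3 at (-175/6, 85/3).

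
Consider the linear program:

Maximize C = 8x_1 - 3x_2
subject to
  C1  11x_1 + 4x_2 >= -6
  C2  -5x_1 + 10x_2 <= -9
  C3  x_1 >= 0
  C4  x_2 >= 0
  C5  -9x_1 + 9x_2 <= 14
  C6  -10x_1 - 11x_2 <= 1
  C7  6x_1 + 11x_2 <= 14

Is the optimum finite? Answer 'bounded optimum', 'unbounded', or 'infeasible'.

Feasible corners and C = 8x_1 - 3x_2:
  (9/5, 0) → C = 72/5
  (239/115, 16/115) → C = 1864/115
  (7/3, 0) → C = 56/3
The feasible region has finitely many vertices and no improving ray; the maximum is 56/3 at (7/3, 0).

bounded optimum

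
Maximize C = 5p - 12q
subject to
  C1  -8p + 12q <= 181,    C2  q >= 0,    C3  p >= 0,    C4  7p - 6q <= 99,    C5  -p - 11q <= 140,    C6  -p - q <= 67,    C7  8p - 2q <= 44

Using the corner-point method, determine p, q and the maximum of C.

Feasible corners and C = 5p - 12q:
  (0, 181/12) → C = -181
  (89/8, 45/2) → C = -1715/8
  (0, 0) → C = 0
  (11/2, 0) → C = 55/2

p = 11/2, q = 0, maximum C = 55/2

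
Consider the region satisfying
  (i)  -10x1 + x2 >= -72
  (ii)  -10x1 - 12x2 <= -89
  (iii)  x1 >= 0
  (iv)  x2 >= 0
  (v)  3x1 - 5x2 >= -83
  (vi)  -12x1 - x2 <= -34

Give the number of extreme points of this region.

The feasible vertices (each the meet of two boundaries and inside every other half-plane) are:
  (953/130, 17/13)
  (443/47, 1046/47)
  (319/134, 364/67)
  (29/21, 122/7)

4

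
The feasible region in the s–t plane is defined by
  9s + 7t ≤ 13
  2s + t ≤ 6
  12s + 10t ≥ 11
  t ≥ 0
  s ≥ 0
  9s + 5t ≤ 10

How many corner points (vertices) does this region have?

5

Intersecting each pair of boundary lines and keeping only the points that satisfy every inequality leaves:
  (0, 13/7)
  (5/18, 3/2)
  (11/12, 0)
  (0, 11/10)
  (10/9, 0)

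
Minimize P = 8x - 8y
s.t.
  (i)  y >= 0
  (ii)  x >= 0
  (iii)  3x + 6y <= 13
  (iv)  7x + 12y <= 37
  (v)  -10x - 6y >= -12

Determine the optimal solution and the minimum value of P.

Vertices and P = 8x - 8y:
  (0, 0) → P = 0
  (6/5, 0) → P = 48/5
  (0, 2) → P = -16

The optimum lies where x = 0 and -10x - 6y = -12.
Solving simultaneously gives x = 0, y = 2.

x = 0, y = 2, minimum P = -16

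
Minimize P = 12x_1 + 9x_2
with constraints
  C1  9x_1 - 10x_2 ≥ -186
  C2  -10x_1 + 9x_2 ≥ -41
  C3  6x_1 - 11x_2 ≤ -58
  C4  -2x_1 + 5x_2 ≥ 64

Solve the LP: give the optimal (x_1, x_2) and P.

Feasible corners and P = 12x_1 + 9x_2:
  (2084/19, 2229/19) → P = 45069/19
  (-58/5, 204/25) → P = -1644/25
  (781/32, 361/16) → P = 7935/16

x_1 = -58/5, x_2 = 204/25, minimum P = -1644/25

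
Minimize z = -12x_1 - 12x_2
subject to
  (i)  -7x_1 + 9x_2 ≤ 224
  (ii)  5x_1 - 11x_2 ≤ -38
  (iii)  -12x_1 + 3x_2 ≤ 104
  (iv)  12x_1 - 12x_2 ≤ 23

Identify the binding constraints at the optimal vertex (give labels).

(i) and (iv)

Vertices and z = -12x_1 - 12x_2:
  (-88/29, 1960/87) → z = -6784/29
  (965/8, 2849/24) → z = -2872
  (-1030/117, -64/117) → z = 4376/39
  (709/72, 571/72) → z = -640/3

The minimum is at (965/8, 2849/24). Substituting into each constraint, equality holds for (i) and (iv); the remaining constraints have slack.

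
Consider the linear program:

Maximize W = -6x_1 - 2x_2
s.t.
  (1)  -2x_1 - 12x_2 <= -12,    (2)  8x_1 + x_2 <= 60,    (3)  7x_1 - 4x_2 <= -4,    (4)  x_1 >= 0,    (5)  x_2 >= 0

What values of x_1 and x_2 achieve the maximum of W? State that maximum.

Vertices and W = -6x_1 - 2x_2:
  (0, 1) → W = -2
  (236/39, 452/39) → W = -2320/39
  (0, 60) → W = -120

The binding constraints are -2x_1 - 12x_2 = -12 and 7x_1 - 4x_2 = -4.
Solving simultaneously gives x_1 = 0, x_2 = 1.

x_1 = 0, x_2 = 1, maximum W = -2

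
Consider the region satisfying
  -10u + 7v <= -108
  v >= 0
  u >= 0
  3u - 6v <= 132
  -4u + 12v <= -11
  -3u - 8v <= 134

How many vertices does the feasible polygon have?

The feasible vertices (each the meet of two boundaries and inside every other half-plane) are:
  (54/5, 0)
  (53/4, 7/2)
  (44, 0)
  (253/2, 165/4)

4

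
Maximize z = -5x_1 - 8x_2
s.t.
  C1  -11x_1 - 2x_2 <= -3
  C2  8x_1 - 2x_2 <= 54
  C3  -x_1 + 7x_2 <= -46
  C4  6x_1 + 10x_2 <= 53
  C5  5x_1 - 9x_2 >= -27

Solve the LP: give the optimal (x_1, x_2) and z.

x_1 = 3, x_2 = -15, maximum z = 105

Extreme points and z = -5x_1 - 8x_2:
  (3, -15) → z = 105
  (113/79, -503/79) → z = 3459/79
  (143/27, -157/27) → z = 541/27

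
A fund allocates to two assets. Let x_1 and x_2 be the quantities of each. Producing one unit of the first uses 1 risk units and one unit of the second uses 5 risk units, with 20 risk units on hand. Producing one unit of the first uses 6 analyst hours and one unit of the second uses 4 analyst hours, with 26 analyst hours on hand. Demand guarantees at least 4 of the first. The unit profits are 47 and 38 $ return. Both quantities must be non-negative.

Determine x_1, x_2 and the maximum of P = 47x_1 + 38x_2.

Corner points and P = 47x_1 + 38x_2:
  (13/3, 0) → P = 611/3
  (4, 0) → P = 188
  (4, 1/2) → P = 207

At the optimal vertex, 6x_1 + 4x_2 = 26 and x_1 = 4.
Solving simultaneously gives x_1 = 4, x_2 = 1/2.

x_1 = 4, x_2 = 1/2, maximum P = 207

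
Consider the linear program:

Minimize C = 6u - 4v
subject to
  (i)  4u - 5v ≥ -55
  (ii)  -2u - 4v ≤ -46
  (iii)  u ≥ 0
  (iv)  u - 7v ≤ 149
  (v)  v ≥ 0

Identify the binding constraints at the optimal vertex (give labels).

(i) and (ii)

Extreme points and C = 6u - 4v:
  (5/13, 147/13) → C = -558/13
  (23, 0) → C = 138
  (149, 0) → C = 894
The feasible region is unbounded (it extends along (7, 1), (5, 4)), but C strictly increases along every unbounded feasible direction, so there is no improving ray and the minimum is attained at a vertex.

The minimum is at (5/13, 147/13). Substituting into each constraint, equality holds for (i) and (ii); the remaining constraints have slack.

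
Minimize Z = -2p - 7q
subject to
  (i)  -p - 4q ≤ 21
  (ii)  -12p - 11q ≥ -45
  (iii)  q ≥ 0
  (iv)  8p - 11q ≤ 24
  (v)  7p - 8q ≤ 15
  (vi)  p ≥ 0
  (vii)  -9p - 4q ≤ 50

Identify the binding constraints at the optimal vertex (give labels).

Corner points and Z = -2p - 7q:
  (525/173, 135/173) → Z = -1995/173
  (0, 45/11) → Z = -315/11
  (15/7, 0) → Z = -30/7
  (0, 0) → Z = 0

The minimum is at (0, 45/11). Substituting into each constraint, equality holds for (ii) and (vi); the remaining constraints have slack.

(ii) and (vi)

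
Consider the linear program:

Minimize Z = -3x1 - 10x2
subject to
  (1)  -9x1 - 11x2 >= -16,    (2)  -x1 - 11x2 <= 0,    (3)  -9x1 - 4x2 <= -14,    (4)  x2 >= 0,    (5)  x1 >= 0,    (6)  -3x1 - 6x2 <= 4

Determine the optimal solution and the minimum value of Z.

Extreme points and Z = -3x1 - 10x2:
  (10/7, 2/7) → Z = -50/7
  (16/9, 0) → Z = -16/3
  (14/9, 0) → Z = -14/3

x1 = 10/7, x2 = 2/7, minimum Z = -50/7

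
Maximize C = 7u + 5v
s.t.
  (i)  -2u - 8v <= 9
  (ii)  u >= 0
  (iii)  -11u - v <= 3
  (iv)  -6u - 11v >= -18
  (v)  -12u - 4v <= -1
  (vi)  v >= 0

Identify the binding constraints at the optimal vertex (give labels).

(iv) and (vi)

Extreme points and C = 7u + 5v:
  (0, 18/11) → C = 90/11
  (0, 1/4) → C = 5/4
  (3, 0) → C = 21
  (1/12, 0) → C = 7/12

The maximum is at (3, 0). Substituting into each constraint, equality holds for (iv) and (vi); the remaining constraints have slack.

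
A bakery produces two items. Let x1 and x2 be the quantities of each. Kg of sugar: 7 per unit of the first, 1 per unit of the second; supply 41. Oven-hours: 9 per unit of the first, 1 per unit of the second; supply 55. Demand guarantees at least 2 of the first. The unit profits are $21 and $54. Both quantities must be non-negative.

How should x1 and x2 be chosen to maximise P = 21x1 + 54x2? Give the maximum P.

Corner points and P = 21x1 + 54x2:
  (41/7, 0) → P = 123
  (2, 0) → P = 42
  (2, 27) → P = 1500

At the optimal vertex, 7x1 + x2 = 41 and x1 = 2.
Solving simultaneously gives x1 = 2, x2 = 27.

x1 = 2, x2 = 27, maximum P = 1500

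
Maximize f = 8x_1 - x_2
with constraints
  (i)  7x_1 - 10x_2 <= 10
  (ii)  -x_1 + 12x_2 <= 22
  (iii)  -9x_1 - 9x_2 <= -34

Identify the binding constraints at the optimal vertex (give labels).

(i) and (ii)

Extreme points and f = 8x_1 - x_2:
  (170/37, 82/37) → f = 1278/37
  (430/153, 148/153) → f = 3292/153
  (70/39, 232/117) → f = 1448/117

The maximum is at (170/37, 82/37). Substituting into each constraint, equality holds for (i) and (ii); the remaining constraints have slack.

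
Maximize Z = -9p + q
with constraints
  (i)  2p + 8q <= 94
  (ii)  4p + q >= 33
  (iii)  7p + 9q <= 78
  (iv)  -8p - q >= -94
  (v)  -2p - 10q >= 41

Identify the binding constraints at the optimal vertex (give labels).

Feasible corners and Z = -9p + q:
  (61/4, -28) → Z = -661/4
  (371/38, -115/19) → Z = -3569/38
  (327/26, -86/13) → Z = -3115/26

The maximum is at (371/38, -115/19). Substituting into each constraint, equality holds for (ii) and (v); the remaining constraints have slack.

(ii) and (v)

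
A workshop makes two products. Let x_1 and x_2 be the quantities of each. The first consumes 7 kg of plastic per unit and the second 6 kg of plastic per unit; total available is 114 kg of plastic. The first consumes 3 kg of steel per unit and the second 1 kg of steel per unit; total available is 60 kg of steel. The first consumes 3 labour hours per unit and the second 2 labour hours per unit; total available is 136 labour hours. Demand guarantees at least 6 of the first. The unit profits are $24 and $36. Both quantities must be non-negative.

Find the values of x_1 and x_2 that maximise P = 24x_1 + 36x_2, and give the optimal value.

Extreme points and P = 24x_1 + 36x_2:
  (114/7, 0) → P = 2736/7
  (6, 0) → P = 144
  (6, 12) → P = 576

At the optimal vertex, 7x_1 + 6x_2 = 114 and x_1 = 6.
Solving simultaneously gives x_1 = 6, x_2 = 12.

x_1 = 6, x_2 = 12, maximum P = 576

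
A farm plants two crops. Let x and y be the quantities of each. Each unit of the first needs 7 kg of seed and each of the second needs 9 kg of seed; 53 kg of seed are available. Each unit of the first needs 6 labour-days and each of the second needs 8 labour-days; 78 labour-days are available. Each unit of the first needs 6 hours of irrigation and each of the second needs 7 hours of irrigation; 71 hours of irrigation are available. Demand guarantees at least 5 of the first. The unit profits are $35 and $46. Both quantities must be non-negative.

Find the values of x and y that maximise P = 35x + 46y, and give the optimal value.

x = 5, y = 2, maximum P = 267

Vertices and P = 35x + 46y:
  (53/7, 0) → P = 265
  (5, 0) → P = 175
  (5, 2) → P = 267

The binding constraints are 7x + 9y = 53 and x = 5.
Solving simultaneously gives x = 5, y = 2.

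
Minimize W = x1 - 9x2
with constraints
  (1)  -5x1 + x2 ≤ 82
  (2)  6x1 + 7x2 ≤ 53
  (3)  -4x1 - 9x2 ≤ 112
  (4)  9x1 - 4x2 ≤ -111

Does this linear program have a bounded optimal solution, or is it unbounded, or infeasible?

Extreme points and W = x1 - 9x2:
  (-521/41, 757/41) → W = -7334/41
  (-850/49, -232/49) → W = 1238/49
  (-565/87, 381/29) → W = -10852/87
  (-1447/97, -564/97) → W = 3629/97
The feasible region has finitely many vertices and no improving ray; the minimum is -7334/41 at (-521/41, 757/41).

bounded optimum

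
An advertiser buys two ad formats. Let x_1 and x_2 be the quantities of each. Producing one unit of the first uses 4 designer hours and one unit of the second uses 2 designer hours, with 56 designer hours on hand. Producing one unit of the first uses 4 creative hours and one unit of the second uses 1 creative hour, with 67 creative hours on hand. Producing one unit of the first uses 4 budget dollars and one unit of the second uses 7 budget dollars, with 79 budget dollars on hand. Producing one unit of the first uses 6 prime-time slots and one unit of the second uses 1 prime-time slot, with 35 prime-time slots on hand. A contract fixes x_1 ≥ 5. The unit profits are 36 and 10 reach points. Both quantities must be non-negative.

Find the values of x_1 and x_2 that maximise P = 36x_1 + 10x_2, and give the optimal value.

Extreme points and P = 36x_1 + 10x_2:
  (35/6, 0) → P = 210
  (5, 0) → P = 180
  (5, 5) → P = 230

x_1 = 5, x_2 = 5, maximum P = 230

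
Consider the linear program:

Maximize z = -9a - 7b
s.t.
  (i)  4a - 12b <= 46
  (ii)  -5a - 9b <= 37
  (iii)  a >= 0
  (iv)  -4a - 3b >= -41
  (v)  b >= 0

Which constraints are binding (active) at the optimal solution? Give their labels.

Feasible corners and z = -9a - 7b:
  (0, 41/3) → z = -287/3
  (0, 0) → z = 0
  (41/4, 0) → z = -369/4

The maximum is at (0, 0). Substituting into each constraint, equality holds for (iii) and (v); the remaining constraints have slack.

(iii) and (v)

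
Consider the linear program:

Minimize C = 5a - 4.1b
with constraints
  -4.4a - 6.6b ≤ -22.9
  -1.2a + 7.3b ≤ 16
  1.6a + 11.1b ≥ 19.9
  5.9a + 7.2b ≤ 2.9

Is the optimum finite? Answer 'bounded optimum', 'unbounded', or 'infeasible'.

The boundaries -4.4a - 6.6b = -22.9 and -1.2a + 7.3b = 16 meet at (6157/4004, 2447/1001), but that point violates 5.9a + 7.2b ≤ 2.9. Every candidate vertex is excluded by some other constraint, so the feasible region is empty.

infeasible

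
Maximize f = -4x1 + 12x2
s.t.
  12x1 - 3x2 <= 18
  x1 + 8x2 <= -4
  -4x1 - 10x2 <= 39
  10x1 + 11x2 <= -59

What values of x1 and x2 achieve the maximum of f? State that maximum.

Feasible corners and f = -4x1 + 12x2:
  (-136/11, 23/22) → f = 62
  (-428/69, 19/69) → f = 1940/69
  (-23/8, -11/4) → f = -43/2

At the optimal vertex, x1 + 8x2 = -4 and -4x1 - 10x2 = 39.
Solving simultaneously gives x1 = -136/11, x2 = 23/22.

x1 = -136/11, x2 = 23/22, maximum f = 62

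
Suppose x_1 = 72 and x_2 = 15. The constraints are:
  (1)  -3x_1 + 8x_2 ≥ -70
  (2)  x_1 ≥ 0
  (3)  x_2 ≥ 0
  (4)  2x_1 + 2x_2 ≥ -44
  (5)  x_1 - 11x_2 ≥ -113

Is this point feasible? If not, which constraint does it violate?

not feasible — violates (1)

Constraint (1): -3x_1 + 8x_2 = -96, which is not ≥ -70. All other constraints are satisfied.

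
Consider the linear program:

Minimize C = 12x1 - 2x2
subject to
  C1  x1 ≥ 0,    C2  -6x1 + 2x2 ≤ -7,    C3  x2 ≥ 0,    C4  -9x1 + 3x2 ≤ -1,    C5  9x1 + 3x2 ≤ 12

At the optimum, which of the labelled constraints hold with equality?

C2 and C3

Feasible corners and C = 12x1 - 2x2:
  (7/6, 0) → C = 14
  (5/4, 1/4) → C = 29/2
  (4/3, 0) → C = 16

The minimum is at (7/6, 0). Substituting into each constraint, equality holds for C2 and C3; the remaining constraints have slack.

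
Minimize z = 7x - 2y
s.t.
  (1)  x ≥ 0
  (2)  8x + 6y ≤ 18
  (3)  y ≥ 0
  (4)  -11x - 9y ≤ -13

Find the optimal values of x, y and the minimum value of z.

Extreme points and z = 7x - 2y:
  (0, 3) → z = -6
  (0, 13/9) → z = -26/9
  (9/4, 0) → z = 63/4
  (13/11, 0) → z = 91/11

x = 0, y = 3, minimum z = -6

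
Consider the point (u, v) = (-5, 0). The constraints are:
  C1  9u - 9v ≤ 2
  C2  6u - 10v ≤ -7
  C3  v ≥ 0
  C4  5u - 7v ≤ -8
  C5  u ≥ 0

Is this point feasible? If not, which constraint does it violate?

not feasible — violates C5

Constraint C5: u = -5, which is not ≥ 0. All other constraints are satisfied.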